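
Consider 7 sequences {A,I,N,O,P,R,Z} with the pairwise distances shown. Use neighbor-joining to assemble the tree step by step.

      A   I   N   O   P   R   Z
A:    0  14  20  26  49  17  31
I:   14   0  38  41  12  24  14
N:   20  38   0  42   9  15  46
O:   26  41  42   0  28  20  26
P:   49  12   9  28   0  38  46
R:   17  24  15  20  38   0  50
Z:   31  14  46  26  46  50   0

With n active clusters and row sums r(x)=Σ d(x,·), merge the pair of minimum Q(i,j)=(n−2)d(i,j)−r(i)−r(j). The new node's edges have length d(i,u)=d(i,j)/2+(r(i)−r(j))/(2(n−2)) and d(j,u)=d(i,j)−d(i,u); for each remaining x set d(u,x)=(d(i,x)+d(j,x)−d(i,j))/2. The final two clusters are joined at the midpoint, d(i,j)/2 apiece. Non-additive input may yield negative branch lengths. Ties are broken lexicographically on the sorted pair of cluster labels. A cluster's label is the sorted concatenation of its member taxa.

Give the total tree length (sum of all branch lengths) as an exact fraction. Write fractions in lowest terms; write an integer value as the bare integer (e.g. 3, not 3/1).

1. join N+P (d=9, Q=-307) ⇒ NP; edges |N|=33/10, |P|=57/10
  updated: d(A,NP)=30, d(I,NP)=41/2, d(NP,O)=61/2, d(NP,R)=22, d(NP,Z)=83/2
2. join I+Z (d=14, Q=-220) ⇒ IZ; edges |I|=7/8, |Z|=105/8
  updated: d(A,IZ)=31/2, d(IZ,NP)=24, d(IZ,O)=53/2, d(IZ,R)=30
3. join A+IZ (d=31/2, Q=-138) ⇒ AIZ; edges |A|=13/2, |IZ|=9
  updated: d(AIZ,NP)=77/4, d(AIZ,O)=37/2, d(AIZ,R)=63/4
4. join AIZ+NP (d=77/4, Q=-347/4) ⇒ AINPZ; edges |AIZ|=81/16, |NP|=227/16
  updated: d(AINPZ,O)=119/8, d(AINPZ,R)=37/4
5. join AINPZ+O (d=119/8, Q=-353/8) ⇒ AINOPZ; edges |AINPZ|=33/16, |O|=205/16
  updated: d(AINOPZ,R)=115/16
6. join AINOPZ+R (d=115/16) ⇒ AINOPRZ; edges |AINOPZ|=115/32, |R|=115/32
final tree: ((((A:13/2,(I:7/8,Z:105/8):9):81/16,(N:33/10,P:57/10):227/16):33/16,O:205/16):115/32,R:115/32)
total length: 1277/16

1277/16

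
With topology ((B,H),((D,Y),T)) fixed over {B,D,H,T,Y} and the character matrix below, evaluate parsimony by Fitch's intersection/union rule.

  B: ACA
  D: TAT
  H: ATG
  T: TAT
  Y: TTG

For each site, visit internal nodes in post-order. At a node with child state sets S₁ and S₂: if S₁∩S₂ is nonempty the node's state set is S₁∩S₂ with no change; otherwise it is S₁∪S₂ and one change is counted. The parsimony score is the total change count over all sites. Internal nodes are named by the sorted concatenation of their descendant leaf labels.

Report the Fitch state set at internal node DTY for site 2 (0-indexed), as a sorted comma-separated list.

T

BH@0: {A} ∩ {A} = {A} (intersection, +0)
DY@0: {T} ∩ {T} = {T} (intersection, +0)
DTY@0: {T} ∩ {T} = {T} (intersection, +0)
BDHTY@0: {A} ∪ {T} = {A,T} (union, +1)
BH@1: {C} ∪ {T} = {C,T} (union, +1)
DY@1: {A} ∪ {T} = {A,T} (union, +1)
DTY@1: {A,T} ∩ {A} = {A} (intersection, +0)
BDHTY@1: {C,T} ∪ {A} = {A,C,T} (union, +1)
BH@2: {A} ∪ {G} = {A,G} (union, +1)
DY@2: {T} ∪ {G} = {G,T} (union, +1)
DTY@2: {G,T} ∩ {T} = {T} (intersection, +0)
BDHTY@2: {A,G} ∪ {T} = {A,G,T} (union, +1)
per-site changes: [1, 3, 3]; total = 7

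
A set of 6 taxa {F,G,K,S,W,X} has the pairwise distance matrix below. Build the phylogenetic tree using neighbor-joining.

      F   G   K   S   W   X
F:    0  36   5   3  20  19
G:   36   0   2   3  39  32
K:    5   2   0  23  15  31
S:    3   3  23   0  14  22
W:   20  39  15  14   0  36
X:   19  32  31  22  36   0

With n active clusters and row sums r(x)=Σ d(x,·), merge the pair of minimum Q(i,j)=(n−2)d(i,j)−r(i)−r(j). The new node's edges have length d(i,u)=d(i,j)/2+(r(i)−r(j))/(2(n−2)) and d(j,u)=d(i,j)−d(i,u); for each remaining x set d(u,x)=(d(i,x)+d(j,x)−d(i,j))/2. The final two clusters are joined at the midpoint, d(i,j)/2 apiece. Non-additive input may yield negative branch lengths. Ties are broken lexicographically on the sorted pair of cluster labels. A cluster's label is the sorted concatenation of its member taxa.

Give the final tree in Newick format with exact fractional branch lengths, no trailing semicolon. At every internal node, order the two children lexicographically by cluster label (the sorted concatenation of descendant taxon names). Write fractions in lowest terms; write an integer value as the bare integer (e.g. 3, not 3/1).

((((F:11/6,X:103/6):7/2,S:-1/2):1/2,(G:11/2,K:-7/2):47/4):57/8,W:57/8)

iteration 1: select G,K (d=2, Q=-180); attach at lengths (11/2, -7/2); label the merged cluster GK
  updated: d(F,GK)=39/2, d(GK,S)=12, d(GK,W)=26, d(GK,X)=61/2
iteration 2: select F,X (d=19, Q=-112); attach at lengths (11/6, 103/6); label the merged cluster FX
  updated: d(FX,GK)=31/2, d(FX,S)=3, d(FX,W)=37/2
iteration 3: select FX,S (d=3, Q=-60); attach at lengths (7/2, -1/2); label the merged cluster FSX
  updated: d(FSX,GK)=49/4, d(FSX,W)=59/4
iteration 4: select FSX,GK (d=49/4, Q=-53); attach at lengths (1/2, 47/4); label the merged cluster FGKSX
  updated: d(FGKSX,W)=57/4
iteration 5: select FGKSX,W (d=57/4); attach at lengths (57/8, 57/8); label the merged cluster FGKSWX
final tree: ((((F:11/6,X:103/6):7/2,S:-1/2):1/2,(G:11/2,K:-7/2):47/4):57/8,W:57/8)
total length: 101/2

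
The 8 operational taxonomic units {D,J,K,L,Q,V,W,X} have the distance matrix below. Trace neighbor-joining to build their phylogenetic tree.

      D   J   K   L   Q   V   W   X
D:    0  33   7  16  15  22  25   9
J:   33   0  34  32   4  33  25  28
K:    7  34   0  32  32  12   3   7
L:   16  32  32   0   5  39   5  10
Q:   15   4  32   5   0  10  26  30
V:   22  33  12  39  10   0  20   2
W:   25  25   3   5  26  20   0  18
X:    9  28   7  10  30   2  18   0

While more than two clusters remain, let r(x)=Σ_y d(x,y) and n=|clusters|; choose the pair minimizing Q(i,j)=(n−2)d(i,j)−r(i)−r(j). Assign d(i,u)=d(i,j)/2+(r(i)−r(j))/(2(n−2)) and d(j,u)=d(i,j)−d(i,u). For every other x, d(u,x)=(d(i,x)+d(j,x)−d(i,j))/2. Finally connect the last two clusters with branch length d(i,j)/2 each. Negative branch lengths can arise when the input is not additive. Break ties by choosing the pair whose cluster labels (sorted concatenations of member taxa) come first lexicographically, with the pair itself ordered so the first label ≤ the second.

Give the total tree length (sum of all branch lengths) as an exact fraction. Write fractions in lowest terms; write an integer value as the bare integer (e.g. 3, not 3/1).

399/8

1. join J+Q (d=4, Q=-287) ⇒ JQ; edges |J|=91/12, |Q|=-43/12
  updated: d(D,JQ)=22, d(JQ,K)=31, d(JQ,L)=33/2, d(JQ,V)=39/2, d(JQ,W)=47/2, d(JQ,X)=27
2. join L+W (d=5, Q=-188) ⇒ LW; edges |L|=49/10, |W|=1/10
  updated: d(D,LW)=18, d(JQ,LW)=35/2, d(K,LW)=15, d(LW,V)=27, d(LW,X)=23/2
3. join JQ+LW (d=35/2, Q=-136) ⇒ JLQW; edges |JQ|=49/4, |LW|=21/4
  updated: d(D,JLQW)=45/4, d(JLQW,K)=57/4, d(JLQW,V)=29/2, d(JLQW,X)=21/2
4. join V+X (d=2, Q=-73) ⇒ VX; edges |V|=14/3, |X|=-8/3
  updated: d(D,VX)=29/2, d(JLQW,VX)=23/2, d(K,VX)=17/2
5. join D+K (d=7, Q=-97/2) ⇒ DK; edges |D|=17/4, |K|=11/4
  updated: d(DK,JLQW)=37/4, d(DK,VX)=8
6. join DK+JLQW (d=37/4, Q=-115/4) ⇒ DJKLQW; edges |DK|=23/8, |JLQW|=51/8
  updated: d(DJKLQW,VX)=41/8
7. join DJKLQW+VX (d=41/8) ⇒ DJKLQVWX; edges |DJKLQW|=41/16, |VX|=41/16
final tree: (((D:17/4,K:11/4):23/8,((J:91/12,Q:-43/12):49/4,(L:49/10,W:1/10):21/4):51/8):41/16,(V:14/3,X:-8/3):41/16)
total length: 399/8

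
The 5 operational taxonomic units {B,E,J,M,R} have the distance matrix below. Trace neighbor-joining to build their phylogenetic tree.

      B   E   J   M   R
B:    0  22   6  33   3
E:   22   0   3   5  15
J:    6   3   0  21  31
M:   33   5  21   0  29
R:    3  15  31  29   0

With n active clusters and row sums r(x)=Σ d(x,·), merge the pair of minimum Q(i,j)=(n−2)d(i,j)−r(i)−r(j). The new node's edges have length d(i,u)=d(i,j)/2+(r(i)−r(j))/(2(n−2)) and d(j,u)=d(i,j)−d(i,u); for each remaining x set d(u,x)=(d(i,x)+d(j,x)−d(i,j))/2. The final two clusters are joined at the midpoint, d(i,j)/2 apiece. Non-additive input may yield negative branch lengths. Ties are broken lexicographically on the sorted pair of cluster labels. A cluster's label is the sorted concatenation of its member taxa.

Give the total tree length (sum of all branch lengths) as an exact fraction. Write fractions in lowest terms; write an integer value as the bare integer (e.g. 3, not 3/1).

iteration 1: select B,R (d=3, Q=-133); attach at lengths (-5/6, 23/6); label the merged cluster BR
  updated: d(BR,E)=17, d(BR,J)=17, d(BR,M)=59/2
iteration 2: select BR,J (d=17, Q=-141/2); attach at lengths (113/8, 23/8); label the merged cluster BJR
  updated: d(BJR,E)=3/2, d(BJR,M)=67/4
iteration 3: select BJR,E (d=3/2, Q=-93/4); attach at lengths (53/8, -41/8); label the merged cluster BEJR
  updated: d(BEJR,M)=81/8
iteration 4: select BEJR,M (d=81/8); attach at lengths (81/16, 81/16); label the merged cluster BEJMR
final tree: ((((B:-5/6,R:23/6):113/8,J:23/8):53/8,E:-41/8):81/16,M:81/16)
total length: 253/8

253/8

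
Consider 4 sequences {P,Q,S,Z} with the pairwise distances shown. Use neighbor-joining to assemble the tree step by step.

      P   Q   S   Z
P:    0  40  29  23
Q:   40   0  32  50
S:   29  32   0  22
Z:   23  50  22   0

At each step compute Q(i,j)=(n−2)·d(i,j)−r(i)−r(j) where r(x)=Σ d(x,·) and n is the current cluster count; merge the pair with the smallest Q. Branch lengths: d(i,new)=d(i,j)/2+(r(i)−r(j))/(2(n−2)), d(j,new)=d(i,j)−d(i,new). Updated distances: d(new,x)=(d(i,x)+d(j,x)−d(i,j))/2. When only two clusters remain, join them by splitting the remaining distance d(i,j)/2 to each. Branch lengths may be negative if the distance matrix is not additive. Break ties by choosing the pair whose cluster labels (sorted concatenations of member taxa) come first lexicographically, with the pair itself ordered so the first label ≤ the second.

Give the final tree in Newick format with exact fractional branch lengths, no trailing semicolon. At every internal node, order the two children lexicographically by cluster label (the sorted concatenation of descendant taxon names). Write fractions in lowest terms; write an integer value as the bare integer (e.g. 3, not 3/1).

1. join P+Z (d=23, Q=-141) ⇒ PZ; edges |P|=43/4, |Z|=49/4
  updated: d(PZ,Q)=67/2, d(PZ,S)=14
2. join PZ+Q (d=67/2, Q=-159/2) ⇒ PQZ; edges |PZ|=31/4, |Q|=103/4
  updated: d(PQZ,S)=25/4
3. join PQZ+S (d=25/4) ⇒ PQSZ; edges |PQZ|=25/8, |S|=25/8
final tree: (((P:43/4,Z:49/4):31/4,Q:103/4):25/8,S:25/8)
total length: 251/4

(((P:43/4,Z:49/4):31/4,Q:103/4):25/8,S:25/8)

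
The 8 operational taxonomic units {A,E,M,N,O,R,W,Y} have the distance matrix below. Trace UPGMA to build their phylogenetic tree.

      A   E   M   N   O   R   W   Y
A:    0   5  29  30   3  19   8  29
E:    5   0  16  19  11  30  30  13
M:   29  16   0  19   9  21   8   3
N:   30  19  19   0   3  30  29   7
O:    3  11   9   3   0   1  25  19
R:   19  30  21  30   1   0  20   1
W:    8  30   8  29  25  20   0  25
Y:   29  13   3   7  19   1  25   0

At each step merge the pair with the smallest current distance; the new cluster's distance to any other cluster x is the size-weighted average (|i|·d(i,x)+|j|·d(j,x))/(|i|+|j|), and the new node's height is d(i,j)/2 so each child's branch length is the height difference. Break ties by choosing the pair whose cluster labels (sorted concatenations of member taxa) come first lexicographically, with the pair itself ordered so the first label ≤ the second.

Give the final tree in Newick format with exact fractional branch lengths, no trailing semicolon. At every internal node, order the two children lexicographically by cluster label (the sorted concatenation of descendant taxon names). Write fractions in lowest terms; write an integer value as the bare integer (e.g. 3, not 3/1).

(((A:5/2,E:5/2):7,W:19/2):7/10,(((M:3/2,Y:3/2):19/4,(O:1/2,R:1/2):23/4):9/8,N:59/8):113/40)

step 1: merge (O,R) at d=1; branch lengths O→1/2, R→1/2; new cluster OR
  updated: d(A,OR)=11, d(E,OR)=41/2, d(M,OR)=15, d(N,OR)=33/2, d(OR,W)=45/2, d(OR,Y)=10
step 2: merge (M,Y) at d=3; branch lengths M→3/2, Y→3/2; new cluster MY
  updated: d(A,MY)=29, d(E,MY)=29/2, d(MY,N)=13, d(MY,OR)=25/2, d(MY,W)=33/2
step 3: merge (A,E) at d=5; branch lengths A→5/2, E→5/2; new cluster AE
  updated: d(AE,MY)=87/4, d(AE,N)=49/2, d(AE,OR)=63/4, d(AE,W)=19
step 4: merge (MY,OR) at d=25/2; branch lengths MY→19/4, OR→23/4; new cluster MORY
  updated: d(AE,MORY)=75/4, d(MORY,N)=59/4, d(MORY,W)=39/2
step 5: merge (MORY,N) at d=59/4; branch lengths MORY→9/8, N→59/8; new cluster MNORY
  updated: d(AE,MNORY)=199/10, d(MNORY,W)=107/5
step 6: merge (AE,W) at d=19; branch lengths AE→7, W→19/2; new cluster AEW
  updated: d(AEW,MNORY)=102/5
step 7: merge (AEW,MNORY) at d=102/5; branch lengths AEW→7/10, MNORY→113/40; new cluster AEMNORWY
final tree: (((A:5/2,E:5/2):7,W:19/2):7/10,(((M:3/2,Y:3/2):19/4,(O:1/2,R:1/2):23/4):9/8,N:59/8):113/40)
total length: 1921/40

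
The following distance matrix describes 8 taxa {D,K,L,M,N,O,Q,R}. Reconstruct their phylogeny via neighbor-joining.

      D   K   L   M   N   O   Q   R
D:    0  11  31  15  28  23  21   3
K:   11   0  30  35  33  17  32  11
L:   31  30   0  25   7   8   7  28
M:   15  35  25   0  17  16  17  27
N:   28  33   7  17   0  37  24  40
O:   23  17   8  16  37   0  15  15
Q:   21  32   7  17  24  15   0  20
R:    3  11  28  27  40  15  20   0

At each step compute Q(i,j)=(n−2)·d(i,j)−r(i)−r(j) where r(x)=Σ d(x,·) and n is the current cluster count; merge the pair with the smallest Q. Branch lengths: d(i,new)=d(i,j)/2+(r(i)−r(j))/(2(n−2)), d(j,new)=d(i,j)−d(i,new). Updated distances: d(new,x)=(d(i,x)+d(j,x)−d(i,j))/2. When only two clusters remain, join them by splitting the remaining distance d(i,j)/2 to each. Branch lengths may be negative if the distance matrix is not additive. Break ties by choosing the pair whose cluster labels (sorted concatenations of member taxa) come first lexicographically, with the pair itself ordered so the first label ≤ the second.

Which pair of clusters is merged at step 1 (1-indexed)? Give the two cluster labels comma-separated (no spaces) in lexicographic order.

iteration 1: select L,N (d=7, Q=-280); attach at lengths (-2/3, 23/3); label the merged cluster LN
  updated: d(D,LN)=26, d(K,LN)=28, d(LN,M)=35/2, d(LN,O)=19, d(LN,Q)=12, d(LN,R)=61/2
iteration 2: select D,R (d=3, Q=-381/2); attach at lengths (3/4, 9/4); label the merged cluster DR
  updated: d(DR,K)=19/2, d(DR,LN)=107/4, d(DR,M)=39/2, d(DR,O)=35/2, d(DR,Q)=19
iteration 3: select DR,K (d=19/2, Q=-703/4); attach at lengths (35/32, 269/32); label the merged cluster DKR
  updated: d(DKR,LN)=181/8, d(DKR,M)=45/2, d(DKR,O)=25/2, d(DKR,Q)=83/4
iteration 4: select DKR,O (d=25/2, Q=-827/8); attach at lengths (427/48, 173/48); label the merged cluster DKOR
  updated: d(DKOR,LN)=233/16, d(DKOR,M)=13, d(DKOR,Q)=93/8
iteration 5: select DKOR,M (d=13, Q=-971/16); attach at lengths (283/64, 549/64); label the merged cluster DKMOR
  updated: d(DKMOR,LN)=305/32, d(DKMOR,Q)=125/16
iteration 6: select DKMOR,LN (d=305/32, Q=-939/32); attach at lengths (171/64, 439/64); label the merged cluster DKLMNOR
  updated: d(DKLMNOR,Q)=329/64
iteration 7: select DKLMNOR,Q (d=329/64); attach at lengths (329/128, 329/128); label the merged cluster DKLMNOQR
final tree: ((((((D:3/4,R:9/4):35/32,K:269/32):427/48,O:173/48):283/64,M:549/64):171/64,(L:-2/3,N:23/3):439/64):329/128,Q:329/128)
total length: 3819/64

L,N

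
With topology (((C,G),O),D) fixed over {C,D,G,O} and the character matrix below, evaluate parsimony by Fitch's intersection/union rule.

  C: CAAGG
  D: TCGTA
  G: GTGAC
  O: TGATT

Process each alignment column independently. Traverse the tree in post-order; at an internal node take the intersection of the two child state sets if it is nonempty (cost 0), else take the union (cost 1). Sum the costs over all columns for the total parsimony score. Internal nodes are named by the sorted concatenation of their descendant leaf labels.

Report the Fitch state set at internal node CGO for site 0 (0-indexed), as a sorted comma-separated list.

C,G,T

[col 0] CG: children C:{C}, G:{G} ∪→ {C,G}; cost 1
[col 0] CGO: children CG:{C,G}, O:{T} ∪→ {C,G,T}; cost 1
[col 0] CDGO: children CGO:{C,G,T}, D:{T} ∩→ {T}; cost 0
[col 1] CG: children C:{A}, G:{T} ∪→ {A,T}; cost 1
[col 1] CGO: children CG:{A,T}, O:{G} ∪→ {A,G,T}; cost 1
[col 1] CDGO: children CGO:{A,G,T}, D:{C} ∪→ {A,C,G,T}; cost 1
[col 2] CG: children C:{A}, G:{G} ∪→ {A,G}; cost 1
[col 2] CGO: children CG:{A,G}, O:{A} ∩→ {A}; cost 0
[col 2] CDGO: children CGO:{A}, D:{G} ∪→ {A,G}; cost 1
[col 3] CG: children C:{G}, G:{A} ∪→ {A,G}; cost 1
[col 3] CGO: children CG:{A,G}, O:{T} ∪→ {A,G,T}; cost 1
[col 3] CDGO: children CGO:{A,G,T}, D:{T} ∩→ {T}; cost 0
[col 4] CG: children C:{G}, G:{C} ∪→ {C,G}; cost 1
[col 4] CGO: children CG:{C,G}, O:{T} ∪→ {C,G,T}; cost 1
[col 4] CDGO: children CGO:{C,G,T}, D:{A} ∪→ {A,C,G,T}; cost 1
per-site changes: [2, 3, 2, 2, 3]; total = 12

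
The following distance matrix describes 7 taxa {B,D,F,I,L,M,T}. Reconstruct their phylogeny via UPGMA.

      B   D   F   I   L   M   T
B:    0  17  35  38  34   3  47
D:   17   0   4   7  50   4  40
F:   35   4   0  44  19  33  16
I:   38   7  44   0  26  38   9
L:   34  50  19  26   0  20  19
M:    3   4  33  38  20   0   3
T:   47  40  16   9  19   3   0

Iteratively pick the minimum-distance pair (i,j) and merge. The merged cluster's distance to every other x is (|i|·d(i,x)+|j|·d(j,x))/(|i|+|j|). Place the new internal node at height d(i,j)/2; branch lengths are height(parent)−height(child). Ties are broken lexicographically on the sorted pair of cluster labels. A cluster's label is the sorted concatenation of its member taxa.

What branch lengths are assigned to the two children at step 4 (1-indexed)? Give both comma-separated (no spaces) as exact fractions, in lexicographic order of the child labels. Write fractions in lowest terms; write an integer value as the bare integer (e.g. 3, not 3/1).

77/8,73/8

iteration 1: select B,M (d=3); attach at lengths (3/2, 3/2); label the merged cluster BM
  updated: d(BM,D)=21/2, d(BM,F)=34, d(BM,I)=38, d(BM,L)=27, d(BM,T)=25
iteration 2: select D,F (d=4); attach at lengths (2, 2); label the merged cluster DF
  updated: d(BM,DF)=89/4, d(DF,I)=51/2, d(DF,L)=69/2, d(DF,T)=28
iteration 3: select I,T (d=9); attach at lengths (9/2, 9/2); label the merged cluster IT
  updated: d(BM,IT)=63/2, d(DF,IT)=107/4, d(IT,L)=45/2
iteration 4: select BM,DF (d=89/4); attach at lengths (77/8, 73/8); label the merged cluster BDFM
  updated: d(BDFM,IT)=233/8, d(BDFM,L)=123/4
iteration 5: select IT,L (d=45/2); attach at lengths (27/4, 45/4); label the merged cluster ILT
  updated: d(BDFM,ILT)=89/3
iteration 6: select BDFM,ILT (d=89/3); attach at lengths (89/24, 43/12); label the merged cluster BDFILMT
final tree: (((B:3/2,M:3/2):77/8,(D:2,F:2):73/8):89/24,((I:9/2,T:9/2):27/4,L:45/4):43/12)
total length: 1441/24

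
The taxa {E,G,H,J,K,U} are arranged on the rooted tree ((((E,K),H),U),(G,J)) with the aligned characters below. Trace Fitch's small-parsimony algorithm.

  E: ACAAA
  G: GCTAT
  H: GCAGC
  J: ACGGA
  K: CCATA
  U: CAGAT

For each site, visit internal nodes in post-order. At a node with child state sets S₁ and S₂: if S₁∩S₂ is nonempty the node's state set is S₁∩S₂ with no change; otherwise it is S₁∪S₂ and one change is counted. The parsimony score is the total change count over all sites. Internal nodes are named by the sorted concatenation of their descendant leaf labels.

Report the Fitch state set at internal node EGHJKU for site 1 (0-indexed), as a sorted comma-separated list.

EK@0: {A} ∪ {C} = {A,C} (union, +1)
EHK@0: {A,C} ∪ {G} = {A,C,G} (union, +1)
EHKU@0: {A,C,G} ∩ {C} = {C} (intersection, +0)
GJ@0: {G} ∪ {A} = {A,G} (union, +1)
EGHJKU@0: {C} ∪ {A,G} = {A,C,G} (union, +1)
EK@1: {C} ∩ {C} = {C} (intersection, +0)
EHK@1: {C} ∩ {C} = {C} (intersection, +0)
EHKU@1: {C} ∪ {A} = {A,C} (union, +1)
GJ@1: {C} ∩ {C} = {C} (intersection, +0)
EGHJKU@1: {A,C} ∩ {C} = {C} (intersection, +0)
EK@2: {A} ∩ {A} = {A} (intersection, +0)
EHK@2: {A} ∩ {A} = {A} (intersection, +0)
EHKU@2: {A} ∪ {G} = {A,G} (union, +1)
GJ@2: {T} ∪ {G} = {G,T} (union, +1)
EGHJKU@2: {A,G} ∩ {G,T} = {G} (intersection, +0)
EK@3: {A} ∪ {T} = {A,T} (union, +1)
EHK@3: {A,T} ∪ {G} = {A,G,T} (union, +1)
EHKU@3: {A,G,T} ∩ {A} = {A} (intersection, +0)
GJ@3: {A} ∪ {G} = {A,G} (union, +1)
EGHJKU@3: {A} ∩ {A,G} = {A} (intersection, +0)
EK@4: {A} ∩ {A} = {A} (intersection, +0)
EHK@4: {A} ∪ {C} = {A,C} (union, +1)
EHKU@4: {A,C} ∪ {T} = {A,C,T} (union, +1)
GJ@4: {T} ∪ {A} = {A,T} (union, +1)
EGHJKU@4: {A,C,T} ∩ {A,T} = {A,T} (intersection, +0)
per-site changes: [4, 1, 2, 3, 3]; total = 13

C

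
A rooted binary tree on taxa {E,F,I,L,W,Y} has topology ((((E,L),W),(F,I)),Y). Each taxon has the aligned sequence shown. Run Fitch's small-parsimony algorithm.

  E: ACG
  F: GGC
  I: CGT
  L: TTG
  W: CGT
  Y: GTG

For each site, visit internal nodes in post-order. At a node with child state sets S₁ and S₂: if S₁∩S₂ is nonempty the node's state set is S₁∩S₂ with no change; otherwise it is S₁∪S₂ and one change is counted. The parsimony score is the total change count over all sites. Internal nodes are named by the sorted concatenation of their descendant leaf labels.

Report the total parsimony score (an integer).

site 0, node EL: E={A} ∪ L={T} → {A,T} (+1)
site 0, node ELW: EL={A,T} ∪ W={C} → {A,C,T} (+1)
site 0, node FI: F={G} ∪ I={C} → {C,G} (+1)
site 0, node EFILW: ELW={A,C,T} ∩ FI={C,G} → {C} (+0)
site 0, node EFILWY: EFILW={C} ∪ Y={G} → {C,G} (+1)
site 1, node EL: E={C} ∪ L={T} → {C,T} (+1)
site 1, node ELW: EL={C,T} ∪ W={G} → {C,G,T} (+1)
site 1, node FI: F={G} ∩ I={G} → {G} (+0)
site 1, node EFILW: ELW={C,G,T} ∩ FI={G} → {G} (+0)
site 1, node EFILWY: EFILW={G} ∪ Y={T} → {G,T} (+1)
site 2, node EL: E={G} ∩ L={G} → {G} (+0)
site 2, node ELW: EL={G} ∪ W={T} → {G,T} (+1)
site 2, node FI: F={C} ∪ I={T} → {C,T} (+1)
site 2, node EFILW: ELW={G,T} ∩ FI={C,T} → {T} (+0)
site 2, node EFILWY: EFILW={T} ∪ Y={G} → {G,T} (+1)
per-site changes: [4, 3, 3]; total = 10

10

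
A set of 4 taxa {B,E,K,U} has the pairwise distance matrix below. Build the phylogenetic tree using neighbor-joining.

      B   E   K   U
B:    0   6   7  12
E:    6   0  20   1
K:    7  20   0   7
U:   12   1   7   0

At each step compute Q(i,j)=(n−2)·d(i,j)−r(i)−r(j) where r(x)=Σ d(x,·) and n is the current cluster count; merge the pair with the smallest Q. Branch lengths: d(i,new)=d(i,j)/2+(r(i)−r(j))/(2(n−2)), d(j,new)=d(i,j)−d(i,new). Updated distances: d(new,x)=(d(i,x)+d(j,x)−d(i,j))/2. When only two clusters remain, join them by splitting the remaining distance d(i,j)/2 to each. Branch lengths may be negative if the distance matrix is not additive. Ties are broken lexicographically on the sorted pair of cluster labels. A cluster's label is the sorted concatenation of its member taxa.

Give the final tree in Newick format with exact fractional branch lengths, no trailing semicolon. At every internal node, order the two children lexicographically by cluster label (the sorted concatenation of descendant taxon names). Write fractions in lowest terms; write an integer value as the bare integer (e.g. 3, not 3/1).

1. join B+K (d=7, Q=-45) ⇒ BK; edges |B|=5/4, |K|=23/4
  updated: d(BK,E)=19/2, d(BK,U)=6
2. join BK+E (d=19/2, Q=-33/2) ⇒ BEK; edges |BK|=29/4, |E|=9/4
  updated: d(BEK,U)=-5/4
3. join BEK+U (d=-5/4) ⇒ BEKU; edges |BEK|=-5/8, |U|=-5/8
final tree: (((B:5/4,K:23/4):29/4,E:9/4):-5/8,U:-5/8)
total length: 61/4

(((B:5/4,K:23/4):29/4,E:9/4):-5/8,U:-5/8)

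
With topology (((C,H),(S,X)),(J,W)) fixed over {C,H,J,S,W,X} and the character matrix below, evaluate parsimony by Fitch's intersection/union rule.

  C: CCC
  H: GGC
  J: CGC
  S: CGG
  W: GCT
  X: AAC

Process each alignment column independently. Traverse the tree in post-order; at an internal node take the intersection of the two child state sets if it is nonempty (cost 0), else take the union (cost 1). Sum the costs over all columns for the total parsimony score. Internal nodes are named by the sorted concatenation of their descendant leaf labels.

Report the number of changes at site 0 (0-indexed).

CH@0: {C} ∪ {G} = {C,G} (union, +1)
SX@0: {C} ∪ {A} = {A,C} (union, +1)
CHSX@0: {C,G} ∩ {A,C} = {C} (intersection, +0)
JW@0: {C} ∪ {G} = {C,G} (union, +1)
CHJSWX@0: {C} ∩ {C,G} = {C} (intersection, +0)
CH@1: {C} ∪ {G} = {C,G} (union, +1)
SX@1: {G} ∪ {A} = {A,G} (union, +1)
CHSX@1: {C,G} ∩ {A,G} = {G} (intersection, +0)
JW@1: {G} ∪ {C} = {C,G} (union, +1)
CHJSWX@1: {G} ∩ {C,G} = {G} (intersection, +0)
CH@2: {C} ∩ {C} = {C} (intersection, +0)
SX@2: {G} ∪ {C} = {C,G} (union, +1)
CHSX@2: {C} ∩ {C,G} = {C} (intersection, +0)
JW@2: {C} ∪ {T} = {C,T} (union, +1)
CHJSWX@2: {C} ∩ {C,T} = {C} (intersection, +0)
per-site changes: [3, 3, 2]; total = 8

3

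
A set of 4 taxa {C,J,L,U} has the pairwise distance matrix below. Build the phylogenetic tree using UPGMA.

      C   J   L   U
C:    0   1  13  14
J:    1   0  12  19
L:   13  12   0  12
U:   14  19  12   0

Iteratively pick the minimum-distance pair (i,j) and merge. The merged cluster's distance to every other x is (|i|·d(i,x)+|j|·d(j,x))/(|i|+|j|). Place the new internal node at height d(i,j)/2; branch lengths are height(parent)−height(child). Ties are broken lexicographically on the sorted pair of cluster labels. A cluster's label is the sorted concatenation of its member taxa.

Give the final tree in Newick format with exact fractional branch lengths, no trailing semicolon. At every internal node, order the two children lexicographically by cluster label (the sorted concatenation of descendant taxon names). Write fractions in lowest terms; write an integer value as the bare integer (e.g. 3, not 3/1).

step 1: merge (C,J) at d=1; branch lengths C→1/2, J→1/2; new cluster CJ
  updated: d(CJ,L)=25/2, d(CJ,U)=33/2
step 2: merge (L,U) at d=12; branch lengths L→6, U→6; new cluster LU
  updated: d(CJ,LU)=29/2
step 3: merge (CJ,LU) at d=29/2; branch lengths CJ→27/4, LU→5/4; new cluster CJLU
final tree: ((C:1/2,J:1/2):27/4,(L:6,U:6):5/4)
total length: 21

((C:1/2,J:1/2):27/4,(L:6,U:6):5/4)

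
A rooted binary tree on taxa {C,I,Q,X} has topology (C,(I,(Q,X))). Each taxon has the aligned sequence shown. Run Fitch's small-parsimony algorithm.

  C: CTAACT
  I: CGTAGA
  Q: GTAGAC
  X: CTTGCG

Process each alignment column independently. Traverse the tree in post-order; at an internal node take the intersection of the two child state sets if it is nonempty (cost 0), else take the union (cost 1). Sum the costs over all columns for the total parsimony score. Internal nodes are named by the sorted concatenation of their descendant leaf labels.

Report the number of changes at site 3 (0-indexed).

site 0, node QX: Q={G} ∪ X={C} → {C,G} (+1)
site 0, node IQX: I={C} ∩ QX={C,G} → {C} (+0)
site 0, node CIQX: C={C} ∩ IQX={C} → {C} (+0)
site 1, node QX: Q={T} ∩ X={T} → {T} (+0)
site 1, node IQX: I={G} ∪ QX={T} → {G,T} (+1)
site 1, node CIQX: C={T} ∩ IQX={G,T} → {T} (+0)
site 2, node QX: Q={A} ∪ X={T} → {A,T} (+1)
site 2, node IQX: I={T} ∩ QX={A,T} → {T} (+0)
site 2, node CIQX: C={A} ∪ IQX={T} → {A,T} (+1)
site 3, node QX: Q={G} ∩ X={G} → {G} (+0)
site 3, node IQX: I={A} ∪ QX={G} → {A,G} (+1)
site 3, node CIQX: C={A} ∩ IQX={A,G} → {A} (+0)
site 4, node QX: Q={A} ∪ X={C} → {A,C} (+1)
site 4, node IQX: I={G} ∪ QX={A,C} → {A,C,G} (+1)
site 4, node CIQX: C={C} ∩ IQX={A,C,G} → {C} (+0)
site 5, node QX: Q={C} ∪ X={G} → {C,G} (+1)
site 5, node IQX: I={A} ∪ QX={C,G} → {A,C,G} (+1)
site 5, node CIQX: C={T} ∪ IQX={A,C,G} → {A,C,G,T} (+1)
per-site changes: [1, 1, 2, 1, 2, 3]; total = 10

1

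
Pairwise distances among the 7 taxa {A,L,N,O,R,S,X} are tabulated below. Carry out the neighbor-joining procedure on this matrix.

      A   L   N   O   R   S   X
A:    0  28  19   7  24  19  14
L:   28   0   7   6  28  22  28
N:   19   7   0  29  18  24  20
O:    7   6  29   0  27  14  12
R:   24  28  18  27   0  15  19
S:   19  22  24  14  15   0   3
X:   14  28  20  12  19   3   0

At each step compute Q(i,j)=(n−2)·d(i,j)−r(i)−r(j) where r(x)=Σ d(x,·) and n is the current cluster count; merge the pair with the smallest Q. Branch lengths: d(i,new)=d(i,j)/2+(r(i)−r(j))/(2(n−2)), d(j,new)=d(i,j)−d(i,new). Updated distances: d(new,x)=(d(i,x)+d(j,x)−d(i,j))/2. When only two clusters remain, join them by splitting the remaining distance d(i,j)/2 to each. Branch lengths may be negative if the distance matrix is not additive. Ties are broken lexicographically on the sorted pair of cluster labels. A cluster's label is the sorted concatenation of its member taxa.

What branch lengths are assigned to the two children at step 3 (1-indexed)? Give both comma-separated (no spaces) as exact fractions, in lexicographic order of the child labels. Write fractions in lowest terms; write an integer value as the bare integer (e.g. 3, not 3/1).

5/4,7/4

1. join L+N (d=7, Q=-201) ⇒ LN; edges |L|=37/10, |N|=33/10
  updated: d(A,LN)=20, d(LN,O)=14, d(LN,R)=39/2, d(LN,S)=39/2, d(LN,X)=41/2
2. join A+O (d=7, Q=-130) ⇒ AO; edges |A|=19/4, |O|=9/4
  updated: d(AO,LN)=27/2, d(AO,R)=22, d(AO,S)=13, d(AO,X)=19/2
3. join S+X (d=3, Q=-187/2) ⇒ SX; edges |S|=5/4, |X|=7/4
  updated: d(AO,SX)=39/4, d(LN,SX)=37/2, d(R,SX)=31/2
4. join AO+LN (d=27/2, Q=-279/4) ⇒ ALNO; edges |AO|=83/16, |LN|=133/16
  updated: d(ALNO,R)=14, d(ALNO,SX)=59/8
5. join ALNO+R (d=14, Q=-295/8) ⇒ ALNOR; edges |ALNO|=47/16, |R|=177/16
  updated: d(ALNOR,SX)=71/16
6. join ALNOR+SX (d=71/16) ⇒ ALNORSX; edges |ALNOR|=71/32, |SX|=71/32
final tree: ((((A:19/4,O:9/4):83/16,(L:37/10,N:33/10):133/16):47/16,R:177/16):71/32,(S:5/4,X:7/4):71/32)
total length: 783/16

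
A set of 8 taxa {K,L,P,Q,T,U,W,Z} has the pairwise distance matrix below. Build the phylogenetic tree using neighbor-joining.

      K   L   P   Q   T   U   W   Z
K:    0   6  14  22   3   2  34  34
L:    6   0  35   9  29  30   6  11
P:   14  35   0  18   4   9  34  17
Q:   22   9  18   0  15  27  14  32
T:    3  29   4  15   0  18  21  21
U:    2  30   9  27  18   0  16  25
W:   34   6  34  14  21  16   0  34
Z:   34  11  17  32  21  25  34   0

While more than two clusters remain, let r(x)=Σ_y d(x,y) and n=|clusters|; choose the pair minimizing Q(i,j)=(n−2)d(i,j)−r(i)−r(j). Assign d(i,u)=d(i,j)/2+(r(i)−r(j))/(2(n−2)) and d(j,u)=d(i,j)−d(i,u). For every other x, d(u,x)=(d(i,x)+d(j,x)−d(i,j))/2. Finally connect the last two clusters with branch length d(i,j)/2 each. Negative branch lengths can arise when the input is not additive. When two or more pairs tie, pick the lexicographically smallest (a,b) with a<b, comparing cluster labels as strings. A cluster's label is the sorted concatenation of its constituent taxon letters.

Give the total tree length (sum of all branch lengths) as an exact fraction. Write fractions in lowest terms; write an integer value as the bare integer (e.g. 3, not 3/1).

1745/32

iteration 1: select L,W (d=6, Q=-249); attach at lengths (1/4, 23/4); label the merged cluster LW
  updated: d(K,LW)=17, d(LW,P)=63/2, d(LW,Q)=17/2, d(LW,T)=22, d(LW,U)=20, d(LW,Z)=39/2
iteration 2: select LW,Q (d=17/2, Q=-397/2); attach at lengths (77/20, 93/20); label the merged cluster LQW
  updated: d(K,LQW)=61/4, d(LQW,P)=41/2, d(LQW,T)=57/4, d(LQW,U)=77/4, d(LQW,Z)=43/2
iteration 3: select K,U (d=2, Q=-267/2); attach at lengths (3/8, 13/8); label the merged cluster KU
  updated: d(KU,LQW)=65/4, d(KU,P)=21/2, d(KU,T)=19/2, d(KU,Z)=57/2
iteration 4: select LQW,Z (d=43/2, Q=-96); attach at lengths (49/6, 40/3); label the merged cluster LQWZ
  updated: d(KU,LQWZ)=93/8, d(LQWZ,P)=8, d(LQWZ,T)=55/8
iteration 5: select KU,LQWZ (d=93/8, Q=-279/8); attach at lengths (227/32, 145/32); label the merged cluster KLQUWZ
  updated: d(KLQUWZ,P)=55/16, d(KLQUWZ,T)=19/8
iteration 6: select KLQUWZ,P (d=55/16, Q=-157/16); attach at lengths (29/32, 81/32); label the merged cluster KLPQUWZ
  updated: d(KLPQUWZ,T)=47/32
iteration 7: select KLPQUWZ,T (d=47/32); attach at lengths (47/64, 47/64); label the merged cluster KLPQTUWZ
final tree: ((((K:3/8,U:13/8):227/32,(((L:1/4,W:23/4):77/20,Q:93/20):49/6,Z:40/3):145/32):29/32,P:81/32):47/64,T:47/64)
total length: 1745/32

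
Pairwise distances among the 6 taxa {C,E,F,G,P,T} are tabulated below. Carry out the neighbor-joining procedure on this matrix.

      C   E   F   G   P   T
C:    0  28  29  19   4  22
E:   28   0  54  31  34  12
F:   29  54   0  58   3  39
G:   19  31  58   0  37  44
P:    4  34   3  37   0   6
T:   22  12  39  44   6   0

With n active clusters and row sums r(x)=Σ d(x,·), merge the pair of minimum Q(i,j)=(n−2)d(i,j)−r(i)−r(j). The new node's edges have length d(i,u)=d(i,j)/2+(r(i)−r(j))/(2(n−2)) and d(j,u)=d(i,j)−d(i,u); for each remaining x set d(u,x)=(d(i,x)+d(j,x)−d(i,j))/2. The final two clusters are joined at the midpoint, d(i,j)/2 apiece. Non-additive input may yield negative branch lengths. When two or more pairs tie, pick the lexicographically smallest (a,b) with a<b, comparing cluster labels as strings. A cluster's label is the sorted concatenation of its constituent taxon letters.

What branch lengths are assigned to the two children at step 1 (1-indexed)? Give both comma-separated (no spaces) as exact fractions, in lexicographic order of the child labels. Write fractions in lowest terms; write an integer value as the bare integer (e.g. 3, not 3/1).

111/8,-87/8

iteration 1: select F,P (d=3, Q=-255); attach at lengths (111/8, -87/8); label the merged cluster FP
  updated: d(C,FP)=15, d(E,FP)=85/2, d(FP,G)=46, d(FP,T)=21
iteration 2: select E,T (d=12, Q=-353/2); attach at lengths (101/12, 43/12); label the merged cluster ET
  updated: d(C,ET)=19, d(ET,FP)=103/4, d(ET,G)=63/2
iteration 3: select C,G (d=19, Q=-223/2); attach at lengths (-11/8, 163/8); label the merged cluster CG
  updated: d(CG,ET)=63/4, d(CG,FP)=21
iteration 4: select CG,ET (d=63/4, Q=-125/2); attach at lengths (11/2, 41/4); label the merged cluster CEGT
  updated: d(CEGT,FP)=31/2
iteration 5: select CEGT,FP (d=31/2); attach at lengths (31/4, 31/4); label the merged cluster CEFGPT
final tree: (((C:-11/8,G:163/8):11/2,(E:101/12,T:43/12):41/4):31/4,(F:111/8,P:-87/8):31/4)
total length: 261/4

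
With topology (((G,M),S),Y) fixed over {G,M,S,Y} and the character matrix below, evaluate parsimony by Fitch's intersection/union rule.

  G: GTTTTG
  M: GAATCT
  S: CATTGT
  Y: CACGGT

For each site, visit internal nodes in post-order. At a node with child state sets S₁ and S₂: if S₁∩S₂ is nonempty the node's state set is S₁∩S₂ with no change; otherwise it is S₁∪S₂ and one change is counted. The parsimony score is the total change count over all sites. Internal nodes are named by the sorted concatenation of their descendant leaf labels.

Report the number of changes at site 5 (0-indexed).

1

[col 0] GM: children G:{G}, M:{G} ∩→ {G}; cost 0
[col 0] GMS: children GM:{G}, S:{C} ∪→ {C,G}; cost 1
[col 0] GMSY: children GMS:{C,G}, Y:{C} ∩→ {C}; cost 0
[col 1] GM: children G:{T}, M:{A} ∪→ {A,T}; cost 1
[col 1] GMS: children GM:{A,T}, S:{A} ∩→ {A}; cost 0
[col 1] GMSY: children GMS:{A}, Y:{A} ∩→ {A}; cost 0
[col 2] GM: children G:{T}, M:{A} ∪→ {A,T}; cost 1
[col 2] GMS: children GM:{A,T}, S:{T} ∩→ {T}; cost 0
[col 2] GMSY: children GMS:{T}, Y:{C} ∪→ {C,T}; cost 1
[col 3] GM: children G:{T}, M:{T} ∩→ {T}; cost 0
[col 3] GMS: children GM:{T}, S:{T} ∩→ {T}; cost 0
[col 3] GMSY: children GMS:{T}, Y:{G} ∪→ {G,T}; cost 1
[col 4] GM: children G:{T}, M:{C} ∪→ {C,T}; cost 1
[col 4] GMS: children GM:{C,T}, S:{G} ∪→ {C,G,T}; cost 1
[col 4] GMSY: children GMS:{C,G,T}, Y:{G} ∩→ {G}; cost 0
[col 5] GM: children G:{G}, M:{T} ∪→ {G,T}; cost 1
[col 5] GMS: children GM:{G,T}, S:{T} ∩→ {T}; cost 0
[col 5] GMSY: children GMS:{T}, Y:{T} ∩→ {T}; cost 0
per-site changes: [1, 1, 2, 1, 2, 1]; total = 8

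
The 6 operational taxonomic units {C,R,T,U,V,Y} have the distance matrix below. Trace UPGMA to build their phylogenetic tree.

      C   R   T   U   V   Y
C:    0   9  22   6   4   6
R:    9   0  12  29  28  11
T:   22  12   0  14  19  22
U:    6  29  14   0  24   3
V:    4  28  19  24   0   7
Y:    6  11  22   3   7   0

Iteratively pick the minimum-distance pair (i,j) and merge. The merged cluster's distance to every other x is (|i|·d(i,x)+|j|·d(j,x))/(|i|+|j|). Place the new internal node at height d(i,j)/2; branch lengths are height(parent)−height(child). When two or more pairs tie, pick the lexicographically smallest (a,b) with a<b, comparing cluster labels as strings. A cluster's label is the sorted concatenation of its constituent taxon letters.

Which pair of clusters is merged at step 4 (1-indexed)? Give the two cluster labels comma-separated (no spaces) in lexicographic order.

R,T

1. join U+Y (d=3) ⇒ UY; edges |U|=3/2, |Y|=3/2
  updated: d(C,UY)=6, d(R,UY)=20, d(T,UY)=18, d(UY,V)=31/2
2. join C+V (d=4) ⇒ CV; edges |C|=2, |V|=2
  updated: d(CV,R)=37/2, d(CV,T)=41/2, d(CV,UY)=43/4
3. join CV+UY (d=43/4) ⇒ CUVY; edges |CV|=27/8, |UY|=31/8
  updated: d(CUVY,R)=77/4, d(CUVY,T)=77/4
4. join R+T (d=12) ⇒ RT; edges |R|=6, |T|=6
  updated: d(CUVY,RT)=77/4
5. join CUVY+RT (d=77/4) ⇒ CRTUVY; edges |CUVY|=17/4, |RT|=29/8
final tree: (((C:2,V:2):27/8,(U:3/2,Y:3/2):31/8):17/4,(R:6,T:6):29/8)
total length: 273/8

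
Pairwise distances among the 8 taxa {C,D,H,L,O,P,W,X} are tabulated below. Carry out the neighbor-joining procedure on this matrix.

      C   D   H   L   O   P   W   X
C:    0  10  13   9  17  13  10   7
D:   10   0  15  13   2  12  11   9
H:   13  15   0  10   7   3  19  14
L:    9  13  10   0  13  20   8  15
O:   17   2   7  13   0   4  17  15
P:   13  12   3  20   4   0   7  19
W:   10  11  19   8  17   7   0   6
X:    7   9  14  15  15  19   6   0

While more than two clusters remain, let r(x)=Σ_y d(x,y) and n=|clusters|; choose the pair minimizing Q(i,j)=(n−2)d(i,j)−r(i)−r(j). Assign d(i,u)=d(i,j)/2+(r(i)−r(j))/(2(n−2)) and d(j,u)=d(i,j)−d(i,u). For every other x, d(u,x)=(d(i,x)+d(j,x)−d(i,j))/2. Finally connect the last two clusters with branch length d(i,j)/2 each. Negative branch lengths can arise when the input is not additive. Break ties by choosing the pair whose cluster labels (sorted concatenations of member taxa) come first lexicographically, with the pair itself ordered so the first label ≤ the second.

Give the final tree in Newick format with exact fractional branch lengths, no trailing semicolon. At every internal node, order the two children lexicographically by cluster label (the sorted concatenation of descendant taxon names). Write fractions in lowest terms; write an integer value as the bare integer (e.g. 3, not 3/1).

(((C:7/2,L:11/2):21/32,(D:57/32,((H:7/4,P:5/4):39/20,O:41/20):103/32):127/32):59/64,(W:39/16,X:57/16):59/64)

step 1: merge (H,P) at d=3, Q=-141; branch lengths H→7/4, P→5/4; new cluster HP
  updated: d(C,HP)=23/2, d(D,HP)=12, d(HP,L)=27/2, d(HP,O)=4, d(HP,W)=23/2, d(HP,X)=15
step 2: merge (HP,O) at d=4, Q=-231/2; branch lengths HP→39/20, O→41/20; new cluster HOP
  updated: d(C,HOP)=49/4, d(D,HOP)=5, d(HOP,L)=45/4, d(HOP,W)=49/4, d(HOP,X)=13
step 3: merge (D,HOP) at d=5, Q=-327/4; branch lengths D→57/32, HOP→103/32; new cluster DHOP
  updated: d(C,DHOP)=69/8, d(DHOP,L)=77/8, d(DHOP,W)=73/8, d(DHOP,X)=17/2
step 4: merge (W,X) at d=6, Q=-413/8; branch lengths W→39/16, X→57/16; new cluster WX
  updated: d(C,WX)=11/2, d(DHOP,WX)=93/16, d(L,WX)=17/2
step 5: merge (C,L) at d=9, Q=-129/4; branch lengths C→7/2, L→11/2; new cluster CL
  updated: d(CL,DHOP)=37/8, d(CL,WX)=5/2
step 6: merge (CL,DHOP) at d=37/8, Q=-207/16; branch lengths CL→21/32, DHOP→127/32; new cluster CDHLOP
  updated: d(CDHLOP,WX)=59/32
step 7: merge (CDHLOP,WX) at d=59/32; branch lengths CDHLOP→59/64, WX→59/64; new cluster CDHLOPWX
final tree: (((C:7/2,L:11/2):21/32,(D:57/32,((H:7/4,P:5/4):39/20,O:41/20):103/32):127/32):59/64,(W:39/16,X:57/16):59/64)
total length: 1071/32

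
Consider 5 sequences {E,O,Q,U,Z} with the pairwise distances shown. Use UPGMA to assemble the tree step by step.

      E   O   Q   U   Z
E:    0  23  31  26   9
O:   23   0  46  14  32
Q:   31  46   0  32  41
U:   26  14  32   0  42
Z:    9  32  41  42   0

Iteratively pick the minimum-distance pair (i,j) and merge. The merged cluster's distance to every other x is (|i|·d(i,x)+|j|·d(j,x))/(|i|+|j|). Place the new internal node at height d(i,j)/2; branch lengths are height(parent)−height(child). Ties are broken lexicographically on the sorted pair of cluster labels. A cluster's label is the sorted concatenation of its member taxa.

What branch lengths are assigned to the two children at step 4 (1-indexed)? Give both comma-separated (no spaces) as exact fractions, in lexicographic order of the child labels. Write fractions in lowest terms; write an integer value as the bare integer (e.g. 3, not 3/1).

1. join E+Z (d=9) ⇒ EZ; edges |E|=9/2, |Z|=9/2
  updated: d(EZ,O)=55/2, d(EZ,Q)=36, d(EZ,U)=34
2. join O+U (d=14) ⇒ OU; edges |O|=7, |U|=7
  updated: d(EZ,OU)=123/4, d(OU,Q)=39
3. join EZ+OU (d=123/4) ⇒ EOUZ; edges |EZ|=87/8, |OU|=67/8
  updated: d(EOUZ,Q)=75/2
4. join EOUZ+Q (d=75/2) ⇒ EOQUZ; edges |EOUZ|=27/8, |Q|=75/4
final tree: (((E:9/2,Z:9/2):87/8,(O:7,U:7):67/8):27/8,Q:75/4)
total length: 515/8

27/8,75/4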